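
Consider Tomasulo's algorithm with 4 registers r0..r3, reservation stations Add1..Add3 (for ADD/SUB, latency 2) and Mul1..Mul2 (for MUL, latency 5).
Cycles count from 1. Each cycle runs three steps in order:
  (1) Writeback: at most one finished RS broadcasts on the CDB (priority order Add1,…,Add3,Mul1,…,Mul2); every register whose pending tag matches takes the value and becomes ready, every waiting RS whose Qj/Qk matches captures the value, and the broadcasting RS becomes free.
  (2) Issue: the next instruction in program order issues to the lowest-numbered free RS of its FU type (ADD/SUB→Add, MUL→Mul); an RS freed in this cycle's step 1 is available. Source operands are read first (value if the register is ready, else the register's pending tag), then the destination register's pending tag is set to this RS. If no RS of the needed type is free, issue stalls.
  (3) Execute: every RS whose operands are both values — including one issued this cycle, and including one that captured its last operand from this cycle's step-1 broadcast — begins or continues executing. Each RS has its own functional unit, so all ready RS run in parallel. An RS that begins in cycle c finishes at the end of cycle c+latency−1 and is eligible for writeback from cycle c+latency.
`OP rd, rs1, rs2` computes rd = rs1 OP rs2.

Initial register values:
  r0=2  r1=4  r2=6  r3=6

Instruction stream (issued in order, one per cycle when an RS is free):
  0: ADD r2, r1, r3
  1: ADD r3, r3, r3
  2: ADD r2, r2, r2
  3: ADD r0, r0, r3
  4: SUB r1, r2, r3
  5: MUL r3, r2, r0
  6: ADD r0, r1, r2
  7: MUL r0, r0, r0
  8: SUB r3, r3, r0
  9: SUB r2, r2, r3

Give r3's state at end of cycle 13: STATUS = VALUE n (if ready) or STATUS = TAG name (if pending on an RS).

cycle 1: issue ADD r2<-Add1 // r0:2,r1:4,r2:Add1,r3:6
cycle 2: issue ADD r3<-Add2 // r0:2,r1:4,r2:Add1,r3:Add2
cycle 3: CDB Add1=10; issue ADD r2<-Add1 // r0:2,r1:4,r2:Add1,r3:Add2
cycle 4: CDB Add2=12; issue ADD r0<-Add2 // r0:Add2,r1:4,r2:Add1,r3:12
cycle 5: CDB Add1=20; issue SUB r1<-Add1 // r0:Add2,r1:Add1,r2:20,r3:12
cycle 6: CDB Add2=14; issue MUL r3<-Mul1 // r0:14,r1:Add1,r2:20,r3:Mul1
cycle 7: CDB Add1=8; issue ADD r0<-Add1 // r0:Add1,r1:8,r2:20,r3:Mul1
cycle 8: issue MUL r0<-Mul2 // r0:Mul2,r1:8,r2:20,r3:Mul1
cycle 9: CDB Add1=28; issue SUB r3<-Add1 // r0:Mul2,r1:8,r2:20,r3:Add1
cycle 10: issue SUB r2<-Add2 // r0:Mul2,r1:8,r2:Add2,r3:Add1
cycle 11: CDB Mul1=280 // r0:Mul2,r1:8,r2:Add2,r3:Add1
cycle 12: - // r0:Mul2,r1:8,r2:Add2,r3:Add1
cycle 13: - // r0:Mul2,r1:8,r2:Add2,r3:Add1

STATUS = TAG Add1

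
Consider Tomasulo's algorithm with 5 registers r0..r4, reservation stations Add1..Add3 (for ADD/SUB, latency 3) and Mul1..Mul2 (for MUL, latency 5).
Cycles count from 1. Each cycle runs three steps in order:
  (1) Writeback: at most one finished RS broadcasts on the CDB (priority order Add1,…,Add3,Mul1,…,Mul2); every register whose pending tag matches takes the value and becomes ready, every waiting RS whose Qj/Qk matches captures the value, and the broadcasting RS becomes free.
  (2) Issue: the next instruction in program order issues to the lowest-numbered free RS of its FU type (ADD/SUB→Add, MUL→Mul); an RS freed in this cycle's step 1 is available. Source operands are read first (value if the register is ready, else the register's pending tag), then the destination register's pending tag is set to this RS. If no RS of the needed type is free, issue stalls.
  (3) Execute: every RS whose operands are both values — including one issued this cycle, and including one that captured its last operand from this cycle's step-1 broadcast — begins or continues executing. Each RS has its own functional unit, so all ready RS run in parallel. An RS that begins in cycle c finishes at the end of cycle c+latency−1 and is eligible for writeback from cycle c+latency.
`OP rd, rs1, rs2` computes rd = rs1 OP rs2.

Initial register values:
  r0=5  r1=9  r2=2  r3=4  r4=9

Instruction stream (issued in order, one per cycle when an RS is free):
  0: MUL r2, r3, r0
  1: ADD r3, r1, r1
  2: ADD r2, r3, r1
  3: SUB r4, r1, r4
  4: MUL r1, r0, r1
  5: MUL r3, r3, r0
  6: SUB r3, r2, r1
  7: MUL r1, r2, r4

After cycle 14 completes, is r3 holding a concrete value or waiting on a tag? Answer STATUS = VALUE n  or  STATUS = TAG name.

STATUS = VALUE -18

c1: issue MUL r2<-Mul1 | r0:5,r1:9,r2:Mul1,r3:4,r4:9
c2: issue ADD r3<-Add1 | r0:5,r1:9,r2:Mul1,r3:Add1,r4:9
c3: issue ADD r2<-Add2 | r0:5,r1:9,r2:Add2,r3:Add1,r4:9
c4: issue SUB r4<-Add3 | r0:5,r1:9,r2:Add2,r3:Add1,r4:Add3
c5: CDB Add1=18; issue MUL r1<-Mul2 | r0:5,r1:Mul2,r2:Add2,r3:18,r4:Add3
c6: CDB Mul1=20; issue MUL r3<-Mul1 | r0:5,r1:Mul2,r2:Add2,r3:Mul1,r4:Add3
c7: CDB Add3=0; issue SUB r3<-Add1 | r0:5,r1:Mul2,r2:Add2,r3:Add1,r4:0
c8: CDB Add2=27; stall | r0:5,r1:Mul2,r2:27,r3:Add1,r4:0
c9: stall | r0:5,r1:Mul2,r2:27,r3:Add1,r4:0
c10: CDB Mul2=45; issue MUL r1<-Mul2 | r0:5,r1:Mul2,r2:27,r3:Add1,r4:0
c11: CDB Mul1=90 | r0:5,r1:Mul2,r2:27,r3:Add1,r4:0
c12: - | r0:5,r1:Mul2,r2:27,r3:Add1,r4:0
c13: CDB Add1=-18 | r0:5,r1:Mul2,r2:27,r3:-18,r4:0
c14: - | r0:5,r1:Mul2,r2:27,r3:-18,r4:0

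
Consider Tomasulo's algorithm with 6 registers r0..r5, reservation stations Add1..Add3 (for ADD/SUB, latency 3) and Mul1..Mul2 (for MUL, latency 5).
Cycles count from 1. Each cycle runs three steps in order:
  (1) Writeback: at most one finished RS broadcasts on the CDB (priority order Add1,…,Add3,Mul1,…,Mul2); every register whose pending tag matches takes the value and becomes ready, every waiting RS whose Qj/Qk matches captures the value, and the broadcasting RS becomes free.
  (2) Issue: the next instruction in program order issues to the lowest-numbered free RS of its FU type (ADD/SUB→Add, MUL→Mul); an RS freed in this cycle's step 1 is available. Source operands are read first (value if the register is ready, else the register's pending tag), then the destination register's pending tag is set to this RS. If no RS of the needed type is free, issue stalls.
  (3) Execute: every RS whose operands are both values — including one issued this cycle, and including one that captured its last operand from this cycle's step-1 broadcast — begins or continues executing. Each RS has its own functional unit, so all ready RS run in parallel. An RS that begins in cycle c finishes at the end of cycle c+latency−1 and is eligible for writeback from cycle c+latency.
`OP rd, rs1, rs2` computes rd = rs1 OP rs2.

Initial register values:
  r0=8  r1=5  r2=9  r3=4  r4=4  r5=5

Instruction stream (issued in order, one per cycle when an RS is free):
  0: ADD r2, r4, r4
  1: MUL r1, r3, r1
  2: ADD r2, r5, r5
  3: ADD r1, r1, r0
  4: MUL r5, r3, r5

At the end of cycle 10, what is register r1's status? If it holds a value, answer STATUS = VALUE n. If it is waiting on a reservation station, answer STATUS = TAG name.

STATUS = VALUE 28

  c1: issue ADD r2<-Add1  regs: r0:8,r1:5,r2:Add1,r3:4,r4:4,r5:5
  c2: issue MUL r1<-Mul1  regs: r0:8,r1:Mul1,r2:Add1,r3:4,r4:4,r5:5
  c3: issue ADD r2<-Add2  regs: r0:8,r1:Mul1,r2:Add2,r3:4,r4:4,r5:5
  c4: CDB Add1=8; issue ADD r1<-Add1  regs: r0:8,r1:Add1,r2:Add2,r3:4,r4:4,r5:5
  c5: issue MUL r5<-Mul2  regs: r0:8,r1:Add1,r2:Add2,r3:4,r4:4,r5:Mul2
  c6: CDB Add2=10  regs: r0:8,r1:Add1,r2:10,r3:4,r4:4,r5:Mul2
  c7: CDB Mul1=20  regs: r0:8,r1:Add1,r2:10,r3:4,r4:4,r5:Mul2
  c8: -  regs: r0:8,r1:Add1,r2:10,r3:4,r4:4,r5:Mul2
  c9: -  regs: r0:8,r1:Add1,r2:10,r3:4,r4:4,r5:Mul2
  c10: CDB Add1=28  regs: r0:8,r1:28,r2:10,r3:4,r4:4,r5:Mul2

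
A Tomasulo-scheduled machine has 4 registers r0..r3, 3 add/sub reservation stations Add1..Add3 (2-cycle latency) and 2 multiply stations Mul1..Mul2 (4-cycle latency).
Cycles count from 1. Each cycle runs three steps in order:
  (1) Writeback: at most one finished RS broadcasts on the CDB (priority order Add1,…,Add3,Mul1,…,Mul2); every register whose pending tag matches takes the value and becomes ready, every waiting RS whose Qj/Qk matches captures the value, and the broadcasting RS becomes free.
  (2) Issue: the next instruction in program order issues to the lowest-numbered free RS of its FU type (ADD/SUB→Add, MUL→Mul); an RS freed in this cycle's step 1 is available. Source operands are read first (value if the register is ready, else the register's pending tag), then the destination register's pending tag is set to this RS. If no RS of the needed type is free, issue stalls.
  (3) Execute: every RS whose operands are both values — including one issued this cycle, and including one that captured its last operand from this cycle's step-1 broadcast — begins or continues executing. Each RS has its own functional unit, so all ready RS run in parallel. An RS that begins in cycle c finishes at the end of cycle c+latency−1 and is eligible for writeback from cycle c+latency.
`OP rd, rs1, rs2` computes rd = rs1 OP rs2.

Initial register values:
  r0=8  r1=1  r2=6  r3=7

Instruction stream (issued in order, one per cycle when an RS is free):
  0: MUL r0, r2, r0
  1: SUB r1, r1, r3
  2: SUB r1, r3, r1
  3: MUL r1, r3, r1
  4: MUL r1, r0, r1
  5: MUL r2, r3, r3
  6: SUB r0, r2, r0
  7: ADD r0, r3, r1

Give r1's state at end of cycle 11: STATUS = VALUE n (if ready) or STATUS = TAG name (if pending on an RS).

STATUS = TAG Mul1

cycle 1: issue MUL r0<-Mul1 // r0:Mul1,r1:1,r2:6,r3:7
cycle 2: issue SUB r1<-Add1 // r0:Mul1,r1:Add1,r2:6,r3:7
cycle 3: issue SUB r1<-Add2 // r0:Mul1,r1:Add2,r2:6,r3:7
cycle 4: CDB Add1=-6; issue MUL r1<-Mul2 // r0:Mul1,r1:Mul2,r2:6,r3:7
cycle 5: CDB Mul1=48; issue MUL r1<-Mul1 // r0:48,r1:Mul1,r2:6,r3:7
cycle 6: CDB Add2=13; stall // r0:48,r1:Mul1,r2:6,r3:7
cycle 7: stall // r0:48,r1:Mul1,r2:6,r3:7
cycle 8: stall // r0:48,r1:Mul1,r2:6,r3:7
cycle 9: stall // r0:48,r1:Mul1,r2:6,r3:7
cycle 10: CDB Mul2=91; issue MUL r2<-Mul2 // r0:48,r1:Mul1,r2:Mul2,r3:7
cycle 11: issue SUB r0<-Add1 // r0:Add1,r1:Mul1,r2:Mul2,r3:7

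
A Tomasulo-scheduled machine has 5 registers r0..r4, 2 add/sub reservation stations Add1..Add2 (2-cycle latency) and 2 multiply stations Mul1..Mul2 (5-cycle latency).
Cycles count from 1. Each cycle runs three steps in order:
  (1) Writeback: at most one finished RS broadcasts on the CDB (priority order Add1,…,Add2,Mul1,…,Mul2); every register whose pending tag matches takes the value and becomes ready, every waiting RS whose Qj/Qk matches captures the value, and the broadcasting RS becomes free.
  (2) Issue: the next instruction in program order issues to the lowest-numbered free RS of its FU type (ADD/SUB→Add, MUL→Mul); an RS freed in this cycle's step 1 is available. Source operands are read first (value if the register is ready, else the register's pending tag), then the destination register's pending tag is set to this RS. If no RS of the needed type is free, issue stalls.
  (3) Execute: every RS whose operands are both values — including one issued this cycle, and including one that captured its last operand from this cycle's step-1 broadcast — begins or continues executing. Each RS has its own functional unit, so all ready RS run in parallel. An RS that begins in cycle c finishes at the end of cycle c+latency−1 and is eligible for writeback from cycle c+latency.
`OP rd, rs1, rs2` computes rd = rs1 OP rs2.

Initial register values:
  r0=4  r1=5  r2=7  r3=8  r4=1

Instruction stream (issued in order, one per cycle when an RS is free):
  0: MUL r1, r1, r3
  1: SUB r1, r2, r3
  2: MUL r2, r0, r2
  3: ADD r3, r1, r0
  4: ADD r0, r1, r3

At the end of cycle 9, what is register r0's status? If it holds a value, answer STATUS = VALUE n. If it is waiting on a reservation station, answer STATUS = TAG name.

  c1: issue MUL r1<-Mul1  regs: r0:4,r1:Mul1,r2:7,r3:8,r4:1
  c2: issue SUB r1<-Add1  regs: r0:4,r1:Add1,r2:7,r3:8,r4:1
  c3: issue MUL r2<-Mul2  regs: r0:4,r1:Add1,r2:Mul2,r3:8,r4:1
  c4: CDB Add1=-1; issue ADD r3<-Add1  regs: r0:4,r1:-1,r2:Mul2,r3:Add1,r4:1
  c5: issue ADD r0<-Add2  regs: r0:Add2,r1:-1,r2:Mul2,r3:Add1,r4:1
  c6: CDB Add1=3  regs: r0:Add2,r1:-1,r2:Mul2,r3:3,r4:1
  c7: CDB Mul1=40  regs: r0:Add2,r1:-1,r2:Mul2,r3:3,r4:1
  c8: CDB Add2=2  regs: r0:2,r1:-1,r2:Mul2,r3:3,r4:1
  c9: CDB Mul2=28  regs: r0:2,r1:-1,r2:28,r3:3,r4:1

STATUS = VALUE 2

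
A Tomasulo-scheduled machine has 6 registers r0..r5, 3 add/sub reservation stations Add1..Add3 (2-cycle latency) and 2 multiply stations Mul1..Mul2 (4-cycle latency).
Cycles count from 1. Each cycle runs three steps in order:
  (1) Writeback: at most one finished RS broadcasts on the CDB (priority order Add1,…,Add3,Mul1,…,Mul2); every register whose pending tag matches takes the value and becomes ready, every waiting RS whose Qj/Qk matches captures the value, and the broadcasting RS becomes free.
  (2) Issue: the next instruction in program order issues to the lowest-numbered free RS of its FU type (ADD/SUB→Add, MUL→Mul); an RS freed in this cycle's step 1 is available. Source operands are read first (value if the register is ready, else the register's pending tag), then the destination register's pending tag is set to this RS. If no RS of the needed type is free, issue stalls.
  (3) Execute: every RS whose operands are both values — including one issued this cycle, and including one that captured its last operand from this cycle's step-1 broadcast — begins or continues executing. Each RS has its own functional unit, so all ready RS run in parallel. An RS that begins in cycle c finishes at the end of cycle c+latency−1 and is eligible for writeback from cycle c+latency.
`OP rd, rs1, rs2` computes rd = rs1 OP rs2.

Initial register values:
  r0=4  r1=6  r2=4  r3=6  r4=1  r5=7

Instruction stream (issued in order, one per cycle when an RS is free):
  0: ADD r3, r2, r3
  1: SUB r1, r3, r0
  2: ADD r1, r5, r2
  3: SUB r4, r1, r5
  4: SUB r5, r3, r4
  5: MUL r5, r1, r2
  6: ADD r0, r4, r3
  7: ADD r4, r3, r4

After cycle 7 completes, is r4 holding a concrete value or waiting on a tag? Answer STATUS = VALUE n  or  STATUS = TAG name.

c1: issue ADD r3<-Add1 | r0:4,r1:6,r2:4,r3:Add1,r4:1,r5:7
c2: issue SUB r1<-Add2 | r0:4,r1:Add2,r2:4,r3:Add1,r4:1,r5:7
c3: CDB Add1=10; issue ADD r1<-Add1 | r0:4,r1:Add1,r2:4,r3:10,r4:1,r5:7
c4: issue SUB r4<-Add3 | r0:4,r1:Add1,r2:4,r3:10,r4:Add3,r5:7
c5: CDB Add1=11; issue SUB r5<-Add1 | r0:4,r1:11,r2:4,r3:10,r4:Add3,r5:Add1
c6: CDB Add2=6; issue MUL r5<-Mul1 | r0:4,r1:11,r2:4,r3:10,r4:Add3,r5:Mul1
c7: CDB Add3=4; issue ADD r0<-Add2 | r0:Add2,r1:11,r2:4,r3:10,r4:4,r5:Mul1

STATUS = VALUE 4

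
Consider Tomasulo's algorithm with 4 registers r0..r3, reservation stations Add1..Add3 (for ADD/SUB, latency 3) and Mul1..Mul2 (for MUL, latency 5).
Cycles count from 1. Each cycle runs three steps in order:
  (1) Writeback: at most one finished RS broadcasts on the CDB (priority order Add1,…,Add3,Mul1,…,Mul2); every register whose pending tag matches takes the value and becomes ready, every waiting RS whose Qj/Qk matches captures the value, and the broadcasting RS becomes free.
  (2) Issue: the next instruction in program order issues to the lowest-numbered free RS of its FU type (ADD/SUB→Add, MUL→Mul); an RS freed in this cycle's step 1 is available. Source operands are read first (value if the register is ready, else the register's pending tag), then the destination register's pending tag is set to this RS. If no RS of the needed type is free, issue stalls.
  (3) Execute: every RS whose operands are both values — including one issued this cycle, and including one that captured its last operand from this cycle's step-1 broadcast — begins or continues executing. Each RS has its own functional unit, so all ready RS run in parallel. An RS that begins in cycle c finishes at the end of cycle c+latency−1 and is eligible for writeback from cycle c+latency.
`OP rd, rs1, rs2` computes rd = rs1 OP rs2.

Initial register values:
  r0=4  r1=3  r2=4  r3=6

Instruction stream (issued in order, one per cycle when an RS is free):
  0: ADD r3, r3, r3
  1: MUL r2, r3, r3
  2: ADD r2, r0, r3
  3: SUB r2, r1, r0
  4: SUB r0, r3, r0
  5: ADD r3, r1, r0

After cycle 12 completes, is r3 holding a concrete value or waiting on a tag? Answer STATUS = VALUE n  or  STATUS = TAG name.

c1: issue ADD r3<-Add1 | r0:4,r1:3,r2:4,r3:Add1
c2: issue MUL r2<-Mul1 | r0:4,r1:3,r2:Mul1,r3:Add1
c3: issue ADD r2<-Add2 | r0:4,r1:3,r2:Add2,r3:Add1
c4: CDB Add1=12; issue SUB r2<-Add1 | r0:4,r1:3,r2:Add1,r3:12
c5: issue SUB r0<-Add3 | r0:Add3,r1:3,r2:Add1,r3:12
c6: stall | r0:Add3,r1:3,r2:Add1,r3:12
c7: CDB Add1=-1; issue ADD r3<-Add1 | r0:Add3,r1:3,r2:-1,r3:Add1
c8: CDB Add2=16 | r0:Add3,r1:3,r2:-1,r3:Add1
c9: CDB Add3=8 | r0:8,r1:3,r2:-1,r3:Add1
c10: CDB Mul1=144 | r0:8,r1:3,r2:-1,r3:Add1
c11: - | r0:8,r1:3,r2:-1,r3:Add1
c12: CDB Add1=11 | r0:8,r1:3,r2:-1,r3:11

STATUS = VALUE 11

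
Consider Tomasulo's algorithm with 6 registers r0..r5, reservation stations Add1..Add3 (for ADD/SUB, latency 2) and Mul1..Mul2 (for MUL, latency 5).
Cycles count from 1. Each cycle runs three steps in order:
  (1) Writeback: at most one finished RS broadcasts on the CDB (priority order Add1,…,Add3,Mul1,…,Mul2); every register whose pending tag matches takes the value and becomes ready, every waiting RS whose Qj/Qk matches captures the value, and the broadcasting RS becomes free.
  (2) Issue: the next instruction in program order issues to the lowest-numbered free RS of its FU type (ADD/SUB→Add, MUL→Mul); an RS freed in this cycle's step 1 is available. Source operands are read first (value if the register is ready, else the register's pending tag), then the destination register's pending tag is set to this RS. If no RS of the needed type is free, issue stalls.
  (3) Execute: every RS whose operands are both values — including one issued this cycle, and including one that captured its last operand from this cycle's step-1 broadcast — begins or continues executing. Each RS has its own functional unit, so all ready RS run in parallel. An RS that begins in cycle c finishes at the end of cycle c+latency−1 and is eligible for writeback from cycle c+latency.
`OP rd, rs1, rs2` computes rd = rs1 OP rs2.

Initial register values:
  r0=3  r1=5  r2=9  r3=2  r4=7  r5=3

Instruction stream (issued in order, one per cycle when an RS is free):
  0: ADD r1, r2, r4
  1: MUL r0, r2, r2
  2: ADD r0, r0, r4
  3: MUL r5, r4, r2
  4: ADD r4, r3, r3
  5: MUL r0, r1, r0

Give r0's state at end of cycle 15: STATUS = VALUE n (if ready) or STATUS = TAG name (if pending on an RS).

  c1: issue ADD r1<-Add1  regs: r0:3,r1:Add1,r2:9,r3:2,r4:7,r5:3
  c2: issue MUL r0<-Mul1  regs: r0:Mul1,r1:Add1,r2:9,r3:2,r4:7,r5:3
  c3: CDB Add1=16; issue ADD r0<-Add1  regs: r0:Add1,r1:16,r2:9,r3:2,r4:7,r5:3
  c4: issue MUL r5<-Mul2  regs: r0:Add1,r1:16,r2:9,r3:2,r4:7,r5:Mul2
  c5: issue ADD r4<-Add2  regs: r0:Add1,r1:16,r2:9,r3:2,r4:Add2,r5:Mul2
  c6: stall  regs: r0:Add1,r1:16,r2:9,r3:2,r4:Add2,r5:Mul2
  c7: CDB Add2=4; stall  regs: r0:Add1,r1:16,r2:9,r3:2,r4:4,r5:Mul2
  c8: CDB Mul1=81; issue MUL r0<-Mul1  regs: r0:Mul1,r1:16,r2:9,r3:2,r4:4,r5:Mul2
  c9: CDB Mul2=63  regs: r0:Mul1,r1:16,r2:9,r3:2,r4:4,r5:63
  c10: CDB Add1=88  regs: r0:Mul1,r1:16,r2:9,r3:2,r4:4,r5:63
  c11: -  regs: r0:Mul1,r1:16,r2:9,r3:2,r4:4,r5:63
  c12: -  regs: r0:Mul1,r1:16,r2:9,r3:2,r4:4,r5:63
  c13: -  regs: r0:Mul1,r1:16,r2:9,r3:2,r4:4,r5:63
  c14: -  regs: r0:Mul1,r1:16,r2:9,r3:2,r4:4,r5:63
  c15: CDB Mul1=1408  regs: r0:1408,r1:16,r2:9,r3:2,r4:4,r5:63

STATUS = VALUE 1408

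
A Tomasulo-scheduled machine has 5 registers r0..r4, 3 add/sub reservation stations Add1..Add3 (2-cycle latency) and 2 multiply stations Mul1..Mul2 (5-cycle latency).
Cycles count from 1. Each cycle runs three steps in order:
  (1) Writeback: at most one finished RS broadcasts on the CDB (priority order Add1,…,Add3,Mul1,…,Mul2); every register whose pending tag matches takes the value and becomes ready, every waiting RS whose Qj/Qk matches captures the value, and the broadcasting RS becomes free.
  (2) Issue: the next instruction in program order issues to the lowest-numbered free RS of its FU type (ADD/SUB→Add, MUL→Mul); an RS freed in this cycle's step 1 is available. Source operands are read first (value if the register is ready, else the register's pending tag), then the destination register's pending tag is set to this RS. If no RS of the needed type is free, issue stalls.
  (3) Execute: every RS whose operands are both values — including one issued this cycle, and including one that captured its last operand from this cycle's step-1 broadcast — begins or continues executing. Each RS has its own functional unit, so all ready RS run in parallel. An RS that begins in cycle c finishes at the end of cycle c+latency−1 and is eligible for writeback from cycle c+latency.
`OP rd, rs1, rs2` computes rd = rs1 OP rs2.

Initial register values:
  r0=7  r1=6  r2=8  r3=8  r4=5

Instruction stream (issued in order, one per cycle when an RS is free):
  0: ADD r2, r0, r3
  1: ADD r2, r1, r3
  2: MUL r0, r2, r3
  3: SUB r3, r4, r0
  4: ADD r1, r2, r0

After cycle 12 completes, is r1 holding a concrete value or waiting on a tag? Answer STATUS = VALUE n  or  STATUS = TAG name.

STATUS = VALUE 126

cycle 1: issue ADD r2<-Add1 // r0:7,r1:6,r2:Add1,r3:8,r4:5
cycle 2: issue ADD r2<-Add2 // r0:7,r1:6,r2:Add2,r3:8,r4:5
cycle 3: CDB Add1=15; issue MUL r0<-Mul1 // r0:Mul1,r1:6,r2:Add2,r3:8,r4:5
cycle 4: CDB Add2=14; issue SUB r3<-Add1 // r0:Mul1,r1:6,r2:14,r3:Add1,r4:5
cycle 5: issue ADD r1<-Add2 // r0:Mul1,r1:Add2,r2:14,r3:Add1,r4:5
cycle 6: - // r0:Mul1,r1:Add2,r2:14,r3:Add1,r4:5
cycle 7: - // r0:Mul1,r1:Add2,r2:14,r3:Add1,r4:5
cycle 8: - // r0:Mul1,r1:Add2,r2:14,r3:Add1,r4:5
cycle 9: CDB Mul1=112 // r0:112,r1:Add2,r2:14,r3:Add1,r4:5
cycle 10: - // r0:112,r1:Add2,r2:14,r3:Add1,r4:5
cycle 11: CDB Add1=-107 // r0:112,r1:Add2,r2:14,r3:-107,r4:5
cycle 12: CDB Add2=126 // r0:112,r1:126,r2:14,r3:-107,r4:5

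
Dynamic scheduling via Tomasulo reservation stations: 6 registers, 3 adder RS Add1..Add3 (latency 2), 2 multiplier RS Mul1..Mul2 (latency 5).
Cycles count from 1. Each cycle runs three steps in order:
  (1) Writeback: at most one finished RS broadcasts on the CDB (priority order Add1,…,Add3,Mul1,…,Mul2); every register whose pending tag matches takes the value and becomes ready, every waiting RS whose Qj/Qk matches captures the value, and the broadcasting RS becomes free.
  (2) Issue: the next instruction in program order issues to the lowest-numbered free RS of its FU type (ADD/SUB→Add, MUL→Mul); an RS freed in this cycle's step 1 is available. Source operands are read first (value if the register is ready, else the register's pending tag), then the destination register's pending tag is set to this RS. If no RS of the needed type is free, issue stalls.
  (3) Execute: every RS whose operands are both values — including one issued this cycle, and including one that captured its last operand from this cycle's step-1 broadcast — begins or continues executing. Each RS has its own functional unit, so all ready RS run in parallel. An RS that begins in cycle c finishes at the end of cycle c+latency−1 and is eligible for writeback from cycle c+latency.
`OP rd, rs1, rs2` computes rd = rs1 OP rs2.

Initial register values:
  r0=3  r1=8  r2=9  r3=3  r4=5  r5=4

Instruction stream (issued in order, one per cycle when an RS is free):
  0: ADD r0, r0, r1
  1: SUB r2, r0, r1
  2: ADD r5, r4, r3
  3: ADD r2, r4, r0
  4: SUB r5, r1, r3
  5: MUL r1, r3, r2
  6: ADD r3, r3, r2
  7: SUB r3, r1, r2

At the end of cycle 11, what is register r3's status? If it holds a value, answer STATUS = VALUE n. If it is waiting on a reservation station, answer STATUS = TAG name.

STATUS = TAG Add2

c1: issue ADD r0<-Add1 | r0:Add1,r1:8,r2:9,r3:3,r4:5,r5:4
c2: issue SUB r2<-Add2 | r0:Add1,r1:8,r2:Add2,r3:3,r4:5,r5:4
c3: CDB Add1=11; issue ADD r5<-Add1 | r0:11,r1:8,r2:Add2,r3:3,r4:5,r5:Add1
c4: issue ADD r2<-Add3 | r0:11,r1:8,r2:Add3,r3:3,r4:5,r5:Add1
c5: CDB Add1=8; issue SUB r5<-Add1 | r0:11,r1:8,r2:Add3,r3:3,r4:5,r5:Add1
c6: CDB Add2=3; issue MUL r1<-Mul1 | r0:11,r1:Mul1,r2:Add3,r3:3,r4:5,r5:Add1
c7: CDB Add1=5; issue ADD r3<-Add1 | r0:11,r1:Mul1,r2:Add3,r3:Add1,r4:5,r5:5
c8: CDB Add3=16; issue SUB r3<-Add2 | r0:11,r1:Mul1,r2:16,r3:Add2,r4:5,r5:5
c9: - | r0:11,r1:Mul1,r2:16,r3:Add2,r4:5,r5:5
c10: CDB Add1=19 | r0:11,r1:Mul1,r2:16,r3:Add2,r4:5,r5:5
c11: - | r0:11,r1:Mul1,r2:16,r3:Add2,r4:5,r5:5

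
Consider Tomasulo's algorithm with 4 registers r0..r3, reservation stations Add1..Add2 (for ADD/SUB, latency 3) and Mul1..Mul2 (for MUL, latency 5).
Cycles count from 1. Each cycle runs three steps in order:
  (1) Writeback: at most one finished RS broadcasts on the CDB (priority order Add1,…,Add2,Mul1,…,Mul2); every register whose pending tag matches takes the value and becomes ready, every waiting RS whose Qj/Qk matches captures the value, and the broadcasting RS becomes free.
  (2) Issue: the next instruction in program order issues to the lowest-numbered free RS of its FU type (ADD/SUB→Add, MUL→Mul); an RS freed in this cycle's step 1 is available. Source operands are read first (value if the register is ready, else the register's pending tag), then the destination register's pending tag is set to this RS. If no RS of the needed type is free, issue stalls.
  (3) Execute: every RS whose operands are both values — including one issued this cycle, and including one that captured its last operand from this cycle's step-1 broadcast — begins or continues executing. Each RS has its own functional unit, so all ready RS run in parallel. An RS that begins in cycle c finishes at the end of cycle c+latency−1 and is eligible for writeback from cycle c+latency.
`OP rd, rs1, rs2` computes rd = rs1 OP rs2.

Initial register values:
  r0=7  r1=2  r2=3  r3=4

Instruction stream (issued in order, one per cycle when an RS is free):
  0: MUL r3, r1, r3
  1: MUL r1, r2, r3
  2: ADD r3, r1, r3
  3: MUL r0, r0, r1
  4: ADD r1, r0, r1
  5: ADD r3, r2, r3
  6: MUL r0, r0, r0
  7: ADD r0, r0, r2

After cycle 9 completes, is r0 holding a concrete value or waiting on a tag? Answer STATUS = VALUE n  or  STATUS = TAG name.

  c1: issue MUL r3<-Mul1  regs: r0:7,r1:2,r2:3,r3:Mul1
  c2: issue MUL r1<-Mul2  regs: r0:7,r1:Mul2,r2:3,r3:Mul1
  c3: issue ADD r3<-Add1  regs: r0:7,r1:Mul2,r2:3,r3:Add1
  c4: stall  regs: r0:7,r1:Mul2,r2:3,r3:Add1
  c5: stall  regs: r0:7,r1:Mul2,r2:3,r3:Add1
  c6: CDB Mul1=8; issue MUL r0<-Mul1  regs: r0:Mul1,r1:Mul2,r2:3,r3:Add1
  c7: issue ADD r1<-Add2  regs: r0:Mul1,r1:Add2,r2:3,r3:Add1
  c8: stall  regs: r0:Mul1,r1:Add2,r2:3,r3:Add1
  c9: stall  regs: r0:Mul1,r1:Add2,r2:3,r3:Add1

STATUS = TAG Mul1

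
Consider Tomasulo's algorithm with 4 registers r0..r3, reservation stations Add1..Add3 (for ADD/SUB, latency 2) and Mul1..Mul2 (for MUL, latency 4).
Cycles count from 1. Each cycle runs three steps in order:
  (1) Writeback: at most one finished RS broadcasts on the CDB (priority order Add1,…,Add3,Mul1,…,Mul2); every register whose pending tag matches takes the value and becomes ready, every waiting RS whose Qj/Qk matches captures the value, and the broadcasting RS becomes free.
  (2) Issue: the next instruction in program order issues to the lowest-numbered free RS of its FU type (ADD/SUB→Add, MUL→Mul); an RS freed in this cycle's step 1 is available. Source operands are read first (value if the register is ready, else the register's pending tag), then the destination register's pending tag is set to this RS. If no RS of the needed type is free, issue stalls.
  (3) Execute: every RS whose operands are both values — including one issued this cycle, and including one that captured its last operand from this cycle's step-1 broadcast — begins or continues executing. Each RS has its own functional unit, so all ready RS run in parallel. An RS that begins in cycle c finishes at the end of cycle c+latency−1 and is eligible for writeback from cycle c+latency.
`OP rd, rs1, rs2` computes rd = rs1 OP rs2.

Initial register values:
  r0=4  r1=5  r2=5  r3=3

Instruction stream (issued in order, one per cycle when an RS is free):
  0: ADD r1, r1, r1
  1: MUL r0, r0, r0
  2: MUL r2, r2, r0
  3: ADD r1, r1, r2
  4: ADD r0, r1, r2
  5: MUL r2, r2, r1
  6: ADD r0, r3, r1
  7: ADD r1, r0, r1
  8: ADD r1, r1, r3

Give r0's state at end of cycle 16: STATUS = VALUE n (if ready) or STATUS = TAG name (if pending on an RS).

c1: issue ADD r1<-Add1 | r0:4,r1:Add1,r2:5,r3:3
c2: issue MUL r0<-Mul1 | r0:Mul1,r1:Add1,r2:5,r3:3
c3: CDB Add1=10; issue MUL r2<-Mul2 | r0:Mul1,r1:10,r2:Mul2,r3:3
c4: issue ADD r1<-Add1 | r0:Mul1,r1:Add1,r2:Mul2,r3:3
c5: issue ADD r0<-Add2 | r0:Add2,r1:Add1,r2:Mul2,r3:3
c6: CDB Mul1=16; issue MUL r2<-Mul1 | r0:Add2,r1:Add1,r2:Mul1,r3:3
c7: issue ADD r0<-Add3 | r0:Add3,r1:Add1,r2:Mul1,r3:3
c8: stall | r0:Add3,r1:Add1,r2:Mul1,r3:3
c9: stall | r0:Add3,r1:Add1,r2:Mul1,r3:3
c10: CDB Mul2=80; stall | r0:Add3,r1:Add1,r2:Mul1,r3:3
c11: stall | r0:Add3,r1:Add1,r2:Mul1,r3:3
c12: CDB Add1=90; issue ADD r1<-Add1 | r0:Add3,r1:Add1,r2:Mul1,r3:3
c13: stall | r0:Add3,r1:Add1,r2:Mul1,r3:3
c14: CDB Add2=170; issue ADD r1<-Add2 | r0:Add3,r1:Add2,r2:Mul1,r3:3
c15: CDB Add3=93 | r0:93,r1:Add2,r2:Mul1,r3:3
c16: CDB Mul1=7200 | r0:93,r1:Add2,r2:7200,r3:3

STATUS = VALUE 93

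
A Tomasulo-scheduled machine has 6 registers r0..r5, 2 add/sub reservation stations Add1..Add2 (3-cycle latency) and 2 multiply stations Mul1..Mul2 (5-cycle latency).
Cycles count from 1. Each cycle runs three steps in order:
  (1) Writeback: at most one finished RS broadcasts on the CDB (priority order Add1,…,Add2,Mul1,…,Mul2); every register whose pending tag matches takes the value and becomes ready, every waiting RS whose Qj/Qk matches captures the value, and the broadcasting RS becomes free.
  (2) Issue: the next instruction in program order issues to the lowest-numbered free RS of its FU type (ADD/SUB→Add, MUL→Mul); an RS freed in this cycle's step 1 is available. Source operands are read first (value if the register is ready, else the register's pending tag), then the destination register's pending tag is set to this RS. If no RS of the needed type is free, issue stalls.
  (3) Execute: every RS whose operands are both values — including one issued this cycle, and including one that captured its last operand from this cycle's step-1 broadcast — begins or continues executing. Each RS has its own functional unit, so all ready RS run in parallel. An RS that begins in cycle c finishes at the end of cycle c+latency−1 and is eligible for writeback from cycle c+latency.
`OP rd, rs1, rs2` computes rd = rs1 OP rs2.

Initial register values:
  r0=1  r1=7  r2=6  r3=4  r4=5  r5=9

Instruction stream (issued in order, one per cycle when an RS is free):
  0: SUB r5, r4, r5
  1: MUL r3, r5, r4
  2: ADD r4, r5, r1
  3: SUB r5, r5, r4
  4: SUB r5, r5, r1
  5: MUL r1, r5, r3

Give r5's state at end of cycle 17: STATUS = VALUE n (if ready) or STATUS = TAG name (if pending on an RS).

STATUS = VALUE -14

  c1: issue SUB r5<-Add1  regs: r0:1,r1:7,r2:6,r3:4,r4:5,r5:Add1
  c2: issue MUL r3<-Mul1  regs: r0:1,r1:7,r2:6,r3:Mul1,r4:5,r5:Add1
  c3: issue ADD r4<-Add2  regs: r0:1,r1:7,r2:6,r3:Mul1,r4:Add2,r5:Add1
  c4: CDB Add1=-4; issue SUB r5<-Add1  regs: r0:1,r1:7,r2:6,r3:Mul1,r4:Add2,r5:Add1
  c5: stall  regs: r0:1,r1:7,r2:6,r3:Mul1,r4:Add2,r5:Add1
  c6: stall  regs: r0:1,r1:7,r2:6,r3:Mul1,r4:Add2,r5:Add1
  c7: CDB Add2=3; issue SUB r5<-Add2  regs: r0:1,r1:7,r2:6,r3:Mul1,r4:3,r5:Add2
  c8: issue MUL r1<-Mul2  regs: r0:1,r1:Mul2,r2:6,r3:Mul1,r4:3,r5:Add2
  c9: CDB Mul1=-20  regs: r0:1,r1:Mul2,r2:6,r3:-20,r4:3,r5:Add2
  c10: CDB Add1=-7  regs: r0:1,r1:Mul2,r2:6,r3:-20,r4:3,r5:Add2
  c11: -  regs: r0:1,r1:Mul2,r2:6,r3:-20,r4:3,r5:Add2
  c12: -  regs: r0:1,r1:Mul2,r2:6,r3:-20,r4:3,r5:Add2
  c13: CDB Add2=-14  regs: r0:1,r1:Mul2,r2:6,r3:-20,r4:3,r5:-14
  c14: -  regs: r0:1,r1:Mul2,r2:6,r3:-20,r4:3,r5:-14
  c15: -  regs: r0:1,r1:Mul2,r2:6,r3:-20,r4:3,r5:-14
  c16: -  regs: r0:1,r1:Mul2,r2:6,r3:-20,r4:3,r5:-14
  c17: -  regs: r0:1,r1:Mul2,r2:6,r3:-20,r4:3,r5:-14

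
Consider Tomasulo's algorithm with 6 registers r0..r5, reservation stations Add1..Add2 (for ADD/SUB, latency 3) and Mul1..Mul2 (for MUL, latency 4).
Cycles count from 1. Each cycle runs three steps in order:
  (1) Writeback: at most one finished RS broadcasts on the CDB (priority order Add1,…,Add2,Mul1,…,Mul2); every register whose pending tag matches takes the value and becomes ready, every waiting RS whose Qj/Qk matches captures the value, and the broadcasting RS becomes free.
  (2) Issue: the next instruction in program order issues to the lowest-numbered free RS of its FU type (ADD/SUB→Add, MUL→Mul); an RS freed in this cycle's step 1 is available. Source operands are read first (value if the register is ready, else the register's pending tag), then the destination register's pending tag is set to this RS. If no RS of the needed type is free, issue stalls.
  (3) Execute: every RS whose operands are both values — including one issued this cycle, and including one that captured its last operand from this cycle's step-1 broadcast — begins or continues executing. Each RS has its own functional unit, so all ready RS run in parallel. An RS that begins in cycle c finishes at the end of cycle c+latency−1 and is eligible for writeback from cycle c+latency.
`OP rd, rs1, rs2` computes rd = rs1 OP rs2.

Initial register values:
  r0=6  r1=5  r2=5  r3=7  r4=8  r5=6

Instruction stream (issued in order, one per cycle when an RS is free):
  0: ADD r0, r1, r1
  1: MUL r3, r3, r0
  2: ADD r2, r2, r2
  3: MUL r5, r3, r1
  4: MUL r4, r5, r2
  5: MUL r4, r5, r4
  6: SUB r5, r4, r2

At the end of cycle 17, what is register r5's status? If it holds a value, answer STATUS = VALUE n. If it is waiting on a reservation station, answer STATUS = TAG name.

  c1: issue ADD r0<-Add1  regs: r0:Add1,r1:5,r2:5,r3:7,r4:8,r5:6
  c2: issue MUL r3<-Mul1  regs: r0:Add1,r1:5,r2:5,r3:Mul1,r4:8,r5:6
  c3: issue ADD r2<-Add2  regs: r0:Add1,r1:5,r2:Add2,r3:Mul1,r4:8,r5:6
  c4: CDB Add1=10; issue MUL r5<-Mul2  regs: r0:10,r1:5,r2:Add2,r3:Mul1,r4:8,r5:Mul2
  c5: stall  regs: r0:10,r1:5,r2:Add2,r3:Mul1,r4:8,r5:Mul2
  c6: CDB Add2=10; stall  regs: r0:10,r1:5,r2:10,r3:Mul1,r4:8,r5:Mul2
  c7: stall  regs: r0:10,r1:5,r2:10,r3:Mul1,r4:8,r5:Mul2
  c8: CDB Mul1=70; issue MUL r4<-Mul1  regs: r0:10,r1:5,r2:10,r3:70,r4:Mul1,r5:Mul2
  c9: stall  regs: r0:10,r1:5,r2:10,r3:70,r4:Mul1,r5:Mul2
  c10: stall  regs: r0:10,r1:5,r2:10,r3:70,r4:Mul1,r5:Mul2
  c11: stall  regs: r0:10,r1:5,r2:10,r3:70,r4:Mul1,r5:Mul2
  c12: CDB Mul2=350; issue MUL r4<-Mul2  regs: r0:10,r1:5,r2:10,r3:70,r4:Mul2,r5:350
  c13: issue SUB r5<-Add1  regs: r0:10,r1:5,r2:10,r3:70,r4:Mul2,r5:Add1
  c14: -  regs: r0:10,r1:5,r2:10,r3:70,r4:Mul2,r5:Add1
  c15: -  regs: r0:10,r1:5,r2:10,r3:70,r4:Mul2,r5:Add1
  c16: CDB Mul1=3500  regs: r0:10,r1:5,r2:10,r3:70,r4:Mul2,r5:Add1
  c17: -  regs: r0:10,r1:5,r2:10,r3:70,r4:Mul2,r5:Add1

STATUS = TAG Add1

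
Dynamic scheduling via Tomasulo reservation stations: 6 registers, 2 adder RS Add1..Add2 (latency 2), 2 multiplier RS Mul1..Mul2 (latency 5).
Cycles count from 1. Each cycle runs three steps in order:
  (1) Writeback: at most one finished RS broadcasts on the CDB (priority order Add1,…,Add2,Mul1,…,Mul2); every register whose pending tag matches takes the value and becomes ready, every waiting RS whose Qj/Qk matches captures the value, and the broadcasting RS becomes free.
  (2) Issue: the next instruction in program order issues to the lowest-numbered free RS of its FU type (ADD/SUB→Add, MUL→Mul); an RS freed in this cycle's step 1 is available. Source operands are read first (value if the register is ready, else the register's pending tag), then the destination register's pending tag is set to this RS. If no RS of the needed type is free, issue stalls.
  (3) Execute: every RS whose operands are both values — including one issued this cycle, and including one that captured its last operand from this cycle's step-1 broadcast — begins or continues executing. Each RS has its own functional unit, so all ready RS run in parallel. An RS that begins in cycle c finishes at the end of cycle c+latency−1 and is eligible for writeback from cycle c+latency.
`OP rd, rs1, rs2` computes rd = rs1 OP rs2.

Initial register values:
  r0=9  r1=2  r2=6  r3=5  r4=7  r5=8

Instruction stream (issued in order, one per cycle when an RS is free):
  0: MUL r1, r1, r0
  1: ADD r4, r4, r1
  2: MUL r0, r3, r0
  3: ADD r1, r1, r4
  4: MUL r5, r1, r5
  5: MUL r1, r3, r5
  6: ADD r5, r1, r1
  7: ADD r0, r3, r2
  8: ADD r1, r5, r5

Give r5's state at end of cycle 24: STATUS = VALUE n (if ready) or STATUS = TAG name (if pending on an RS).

STATUS = VALUE 3440

cycle 1: issue MUL r1<-Mul1 // r0:9,r1:Mul1,r2:6,r3:5,r4:7,r5:8
cycle 2: issue ADD r4<-Add1 // r0:9,r1:Mul1,r2:6,r3:5,r4:Add1,r5:8
cycle 3: issue MUL r0<-Mul2 // r0:Mul2,r1:Mul1,r2:6,r3:5,r4:Add1,r5:8
cycle 4: issue ADD r1<-Add2 // r0:Mul2,r1:Add2,r2:6,r3:5,r4:Add1,r5:8
cycle 5: stall // r0:Mul2,r1:Add2,r2:6,r3:5,r4:Add1,r5:8
cycle 6: CDB Mul1=18; issue MUL r5<-Mul1 // r0:Mul2,r1:Add2,r2:6,r3:5,r4:Add1,r5:Mul1
cycle 7: stall // r0:Mul2,r1:Add2,r2:6,r3:5,r4:Add1,r5:Mul1
cycle 8: CDB Add1=25; stall // r0:Mul2,r1:Add2,r2:6,r3:5,r4:25,r5:Mul1
cycle 9: CDB Mul2=45; issue MUL r1<-Mul2 // r0:45,r1:Mul2,r2:6,r3:5,r4:25,r5:Mul1
cycle 10: CDB Add2=43; issue ADD r5<-Add1 // r0:45,r1:Mul2,r2:6,r3:5,r4:25,r5:Add1
cycle 11: issue ADD r0<-Add2 // r0:Add2,r1:Mul2,r2:6,r3:5,r4:25,r5:Add1
cycle 12: stall // r0:Add2,r1:Mul2,r2:6,r3:5,r4:25,r5:Add1
cycle 13: CDB Add2=11; issue ADD r1<-Add2 // r0:11,r1:Add2,r2:6,r3:5,r4:25,r5:Add1
cycle 14: - // r0:11,r1:Add2,r2:6,r3:5,r4:25,r5:Add1
cycle 15: CDB Mul1=344 // r0:11,r1:Add2,r2:6,r3:5,r4:25,r5:Add1
cycle 16: - // r0:11,r1:Add2,r2:6,r3:5,r4:25,r5:Add1
cycle 17: - // r0:11,r1:Add2,r2:6,r3:5,r4:25,r5:Add1
cycle 18: - // r0:11,r1:Add2,r2:6,r3:5,r4:25,r5:Add1
cycle 19: - // r0:11,r1:Add2,r2:6,r3:5,r4:25,r5:Add1
cycle 20: CDB Mul2=1720 // r0:11,r1:Add2,r2:6,r3:5,r4:25,r5:Add1
cycle 21: - // r0:11,r1:Add2,r2:6,r3:5,r4:25,r5:Add1
cycle 22: CDB Add1=3440 // r0:11,r1:Add2,r2:6,r3:5,r4:25,r5:3440
cycle 23: - // r0:11,r1:Add2,r2:6,r3:5,r4:25,r5:3440
cycle 24: CDB Add2=6880 // r0:11,r1:6880,r2:6,r3:5,r4:25,r5:3440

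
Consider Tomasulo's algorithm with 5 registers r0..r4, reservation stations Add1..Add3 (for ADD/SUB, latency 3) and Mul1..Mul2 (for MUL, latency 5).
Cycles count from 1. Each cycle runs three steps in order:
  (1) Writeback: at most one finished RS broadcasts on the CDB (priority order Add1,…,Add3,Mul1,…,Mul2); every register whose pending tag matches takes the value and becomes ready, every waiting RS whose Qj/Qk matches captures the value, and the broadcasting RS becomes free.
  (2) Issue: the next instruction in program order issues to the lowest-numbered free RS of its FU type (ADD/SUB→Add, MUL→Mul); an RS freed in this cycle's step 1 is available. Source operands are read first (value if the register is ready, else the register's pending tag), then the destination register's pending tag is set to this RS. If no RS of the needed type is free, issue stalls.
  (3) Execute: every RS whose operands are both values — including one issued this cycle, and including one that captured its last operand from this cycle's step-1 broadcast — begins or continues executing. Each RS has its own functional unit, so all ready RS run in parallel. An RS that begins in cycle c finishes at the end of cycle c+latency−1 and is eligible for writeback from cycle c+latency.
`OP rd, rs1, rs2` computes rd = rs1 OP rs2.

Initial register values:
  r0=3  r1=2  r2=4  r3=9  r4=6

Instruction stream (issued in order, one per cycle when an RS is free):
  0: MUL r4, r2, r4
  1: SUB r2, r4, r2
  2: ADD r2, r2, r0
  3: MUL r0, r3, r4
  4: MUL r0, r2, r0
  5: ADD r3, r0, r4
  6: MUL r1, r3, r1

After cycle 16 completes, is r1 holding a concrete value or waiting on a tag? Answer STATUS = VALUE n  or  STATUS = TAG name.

  c1: issue MUL r4<-Mul1  regs: r0:3,r1:2,r2:4,r3:9,r4:Mul1
  c2: issue SUB r2<-Add1  regs: r0:3,r1:2,r2:Add1,r3:9,r4:Mul1
  c3: issue ADD r2<-Add2  regs: r0:3,r1:2,r2:Add2,r3:9,r4:Mul1
  c4: issue MUL r0<-Mul2  regs: r0:Mul2,r1:2,r2:Add2,r3:9,r4:Mul1
  c5: stall  regs: r0:Mul2,r1:2,r2:Add2,r3:9,r4:Mul1
  c6: CDB Mul1=24; issue MUL r0<-Mul1  regs: r0:Mul1,r1:2,r2:Add2,r3:9,r4:24
  c7: issue ADD r3<-Add3  regs: r0:Mul1,r1:2,r2:Add2,r3:Add3,r4:24
  c8: stall  regs: r0:Mul1,r1:2,r2:Add2,r3:Add3,r4:24
  c9: CDB Add1=20; stall  regs: r0:Mul1,r1:2,r2:Add2,r3:Add3,r4:24
  c10: stall  regs: r0:Mul1,r1:2,r2:Add2,r3:Add3,r4:24
  c11: CDB Mul2=216; issue MUL r1<-Mul2  regs: r0:Mul1,r1:Mul2,r2:Add2,r3:Add3,r4:24
  c12: CDB Add2=23  regs: r0:Mul1,r1:Mul2,r2:23,r3:Add3,r4:24
  c13: -  regs: r0:Mul1,r1:Mul2,r2:23,r3:Add3,r4:24
  c14: -  regs: r0:Mul1,r1:Mul2,r2:23,r3:Add3,r4:24
  c15: -  regs: r0:Mul1,r1:Mul2,r2:23,r3:Add3,r4:24
  c16: -  regs: r0:Mul1,r1:Mul2,r2:23,r3:Add3,r4:24

STATUS = TAG Mul2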